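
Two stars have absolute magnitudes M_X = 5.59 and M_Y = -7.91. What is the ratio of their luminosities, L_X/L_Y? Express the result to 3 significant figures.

L_X/L_Y ≈ 3.98×10^-6

ΔM = M_X − M_Y = 13.50
L_X/L_Y = 10^(−0.4 ΔM) = 10^-5.400 = 3.981×10^-6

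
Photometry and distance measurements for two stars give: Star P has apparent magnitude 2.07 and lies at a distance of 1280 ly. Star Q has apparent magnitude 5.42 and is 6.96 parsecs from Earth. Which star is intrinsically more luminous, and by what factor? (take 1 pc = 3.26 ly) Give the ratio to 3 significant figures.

Star P is more luminous, by a factor of 69600.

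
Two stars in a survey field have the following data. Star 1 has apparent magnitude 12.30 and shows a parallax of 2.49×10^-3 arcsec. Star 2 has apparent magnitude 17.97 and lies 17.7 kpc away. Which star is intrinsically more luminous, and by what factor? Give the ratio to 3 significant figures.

Star 2 is more luminous, by a factor of 10.5.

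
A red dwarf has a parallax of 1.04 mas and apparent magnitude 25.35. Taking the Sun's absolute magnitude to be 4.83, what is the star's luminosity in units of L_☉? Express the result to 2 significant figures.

d = 1/p = 1000/1.04 mas = 961.5 pc
M = m − 5 log₁₀ d + 5 = 25.35 − 5·2.9830 + 5 = 15.435
M − M_☉ = 15.435 − 4.83 = 10.605
L/L_☉ = 10^(−0.4 × 10.605) = 5.727×10^-5

L/L_☉ ≈ 5.7×10^-5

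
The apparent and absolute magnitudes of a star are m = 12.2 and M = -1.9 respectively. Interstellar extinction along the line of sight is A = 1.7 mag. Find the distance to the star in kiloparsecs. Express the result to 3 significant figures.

d ≈ 3.02 kpc

m − M = 5 log₁₀(d/10 pc) + A  ⇒  12.2 − (-1.9) − 1.7 = 5 log₁₀(d/10)
12.400 = 5 log₁₀(d/10)
log₁₀ d = (m − M − A)/5 + 1 = 3.4800
d = 10^3.4800 = 3020 pc
= 3.020 kpc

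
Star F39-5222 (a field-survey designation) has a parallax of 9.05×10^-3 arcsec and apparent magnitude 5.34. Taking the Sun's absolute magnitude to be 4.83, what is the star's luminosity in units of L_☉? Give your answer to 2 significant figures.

d = 1/p = 1/9.05×10^-3″ = 110.5 pc
M = m − 5 log₁₀ d + 5 = 5.34 − 5·2.0434 + 5 = 0.123
M − M_☉ = 0.123 − 4.83 = -4.707
L/L_☉ = 10^(−0.4 × -4.707) = 76.33

L/L_☉ ≈ 76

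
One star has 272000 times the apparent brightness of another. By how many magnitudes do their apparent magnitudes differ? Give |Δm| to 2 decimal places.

|Δm| ≈ 13.59

Pogson: Δm = −2.5 log₁₀(ratio) = −2.5 log₁₀(272000) = −2.5 × 5.4346 = -13.586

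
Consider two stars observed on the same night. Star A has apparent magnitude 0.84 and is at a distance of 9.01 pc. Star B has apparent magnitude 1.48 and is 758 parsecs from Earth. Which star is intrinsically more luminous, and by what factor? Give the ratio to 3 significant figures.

Star A: M = m − 5 log₁₀ d + 5 = 0.84 − 5·0.9547 + 5 = 1.066
Star B: M = m − 5 log₁₀ d + 5 = 1.48 − 5·2.8797 + 5 = -7.918
ΔM = M_A − M_B = 1.066 − (-7.918) = 8.985; smaller M is more luminous → Star B.
L ratio = 10^(0.4 |ΔM|) = 10^3.594 = 3925

Star B is more luminous, by a factor of 3930.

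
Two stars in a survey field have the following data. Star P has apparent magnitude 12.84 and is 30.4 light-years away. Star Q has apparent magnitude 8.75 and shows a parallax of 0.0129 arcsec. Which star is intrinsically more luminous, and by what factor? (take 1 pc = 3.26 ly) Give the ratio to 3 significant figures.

Star P: d = 30.4 ly / 3.26 = 9.325 pc
Star P: M = m − 5 log₁₀ d + 5 = 12.84 − 5·0.9697 + 5 = 12.992
Star Q: d = 1/p = 1/0.0129″ = 77.52 pc
Star Q: M = m − 5 log₁₀ d + 5 = 8.75 − 5·1.8894 + 5 = 4.303
ΔM = M_P − M_Q = 12.992 − (4.303) = 8.689; smaller M is more luminous → Star Q.
L ratio = 10^(0.4 |ΔM|) = 10^3.476 = 2989

Star Q is more luminous, by a factor of 2990.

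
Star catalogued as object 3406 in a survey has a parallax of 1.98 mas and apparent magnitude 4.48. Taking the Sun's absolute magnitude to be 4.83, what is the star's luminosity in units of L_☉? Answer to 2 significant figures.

L/L_☉ ≈ 3500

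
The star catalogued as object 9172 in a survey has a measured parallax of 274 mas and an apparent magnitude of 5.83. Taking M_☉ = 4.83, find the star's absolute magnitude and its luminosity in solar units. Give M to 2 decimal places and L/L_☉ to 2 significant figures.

d = 1/p = 1000/274 mas = 3.650 pc
M = m − 5 log₁₀ d + 5 = 5.83 − 5·0.5622 + 5 = 8.019
M − M_☉ = 8.019 − 4.83 = 3.189
L/L_☉ = 10^(−0.4 × 3.189) = 0.05303

M ≈ 8.02; L/L_☉ ≈ 0.053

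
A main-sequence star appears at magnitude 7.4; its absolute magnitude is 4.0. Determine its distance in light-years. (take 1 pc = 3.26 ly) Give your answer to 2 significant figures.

Distance modulus: m − M = 7.4 − (4.0) = 3.400
m − M = 5 log₁₀ d − 5
log₁₀ d = (m − M)/5 + 1 = 1.6800
d = 10^1.6800 = 47.86 pc
= 156.0 ly

d ≈ 160 ly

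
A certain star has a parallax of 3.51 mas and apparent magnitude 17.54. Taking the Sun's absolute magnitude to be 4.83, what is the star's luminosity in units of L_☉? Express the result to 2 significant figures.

d = 1/p = 1000/3.51 mas = 284.9 pc
M = m − 5 log₁₀ d + 5 = 17.54 − 5·2.4547 + 5 = 10.267
M − M_☉ = 10.267 − 4.83 = 5.437
L/L_☉ = 10^(−0.4 × 5.437) = 6.689×10^-3

L/L_☉ ≈ 6.7×10^-3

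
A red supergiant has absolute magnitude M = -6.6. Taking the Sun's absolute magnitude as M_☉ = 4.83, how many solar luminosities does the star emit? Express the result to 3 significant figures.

M − M_☉ = -6.6 − 4.83 = -11.430
L/L_☉ = 10^(−0.4 (M − M_☉)) = 10^4.572 = 37330

L/L_☉ ≈ 37300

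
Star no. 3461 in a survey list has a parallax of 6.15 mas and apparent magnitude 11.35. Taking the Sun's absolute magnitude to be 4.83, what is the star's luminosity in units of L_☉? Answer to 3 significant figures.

L/L_☉ ≈ 0.652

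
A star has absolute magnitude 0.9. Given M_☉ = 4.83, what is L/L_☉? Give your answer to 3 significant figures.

M − M_☉ = 0.9 − 4.83 = -3.930
L/L_☉ = 10^(−0.4 (M − M_☉)) = 10^1.572 = 37.33

L/L_☉ ≈ 37.3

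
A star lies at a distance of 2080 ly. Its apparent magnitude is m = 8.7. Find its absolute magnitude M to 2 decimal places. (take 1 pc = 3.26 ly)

M ≈ -0.32

d = 2080 ly / 3.26 = 638.0 pc
5 log₁₀(d/10 pc) = 5 log₁₀(638.0) − 5 = 9.024
M = m − 5 log₁₀(d/10) = 8.7 − 9.024 = -0.324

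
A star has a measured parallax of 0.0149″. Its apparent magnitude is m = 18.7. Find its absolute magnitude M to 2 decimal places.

M ≈ 14.57

d = 1/p = 1/0.0149″ = 67.11 pc
5 log₁₀(d/10 pc) = 5 log₁₀(67.11) − 5 = 4.134
M = m − 5 log₁₀(d/10) = 18.7 − 4.134 = 14.566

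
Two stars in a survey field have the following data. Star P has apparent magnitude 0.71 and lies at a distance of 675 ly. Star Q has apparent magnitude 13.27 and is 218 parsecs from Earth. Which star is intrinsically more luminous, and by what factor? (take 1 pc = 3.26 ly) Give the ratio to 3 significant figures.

Star P is more luminous, by a factor of 95300.

Star P: d = 675 ly / 3.26 = 207.1 pc
Star P: M = m − 5 log₁₀ d + 5 = 0.71 − 5·2.3161 + 5 = -5.870
Star Q: M = m − 5 log₁₀ d + 5 = 13.27 − 5·2.3385 + 5 = 6.578
ΔM = M_P − M_Q = -5.870 − (6.578) = -12.448; smaller M is more luminous → Star P.
L ratio = 10^(0.4 |ΔM|) = 10^4.979 = 95340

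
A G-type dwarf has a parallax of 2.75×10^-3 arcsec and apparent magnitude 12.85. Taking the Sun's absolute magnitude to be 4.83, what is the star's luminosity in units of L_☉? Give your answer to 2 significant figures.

d = 1/p = 1/2.75×10^-3″ = 363.6 pc
M = m − 5 log₁₀ d + 5 = 12.85 − 5·2.5607 + 5 = 5.047
M − M_☉ = 5.047 − 4.83 = 0.217
L/L_☉ = 10^(−0.4 × 0.217) = 0.8191

L/L_☉ ≈ 0.82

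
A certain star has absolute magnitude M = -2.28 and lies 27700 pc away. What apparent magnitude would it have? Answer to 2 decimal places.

m ≈ 14.93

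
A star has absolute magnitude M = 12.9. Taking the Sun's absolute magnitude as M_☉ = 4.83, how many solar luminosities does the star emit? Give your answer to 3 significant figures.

M − M_☉ = 12.9 − 4.83 = 8.070
L/L_☉ = 10^(−0.4 (M − M_☉)) = 10^-3.228 = 5.916×10^-4

L/L_☉ ≈ 5.92×10^-4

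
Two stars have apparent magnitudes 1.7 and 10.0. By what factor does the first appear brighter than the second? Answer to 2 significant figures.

Magnitude difference = -8.3
Flux ratio = 10^(−0.4 Δm) = 10^(−0.4 × -8.3) = 10^3.320 = 2089

2100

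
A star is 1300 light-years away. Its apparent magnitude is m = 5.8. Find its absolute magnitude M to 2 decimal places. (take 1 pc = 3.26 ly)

M ≈ -2.20

d = 1300 ly / 3.26 = 398.8 pc
5 log₁₀(d/10 pc) = 5 log₁₀(398.8) − 5 = 8.004
M = m − 5 log₁₀(d/10) = 5.8 − 8.004 = -2.204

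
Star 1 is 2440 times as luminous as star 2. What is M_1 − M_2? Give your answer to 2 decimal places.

M_1 − M_2 ≈ -8.47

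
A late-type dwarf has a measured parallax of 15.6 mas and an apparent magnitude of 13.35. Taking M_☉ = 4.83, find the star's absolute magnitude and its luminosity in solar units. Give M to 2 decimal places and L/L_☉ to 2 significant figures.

M ≈ 9.32; L/L_☉ ≈ 0.016

d = 1/p = 1000/15.6 mas = 64.10 pc
M = m − 5 log₁₀ d + 5 = 13.35 − 5·1.8069 + 5 = 9.316
M − M_☉ = 9.316 − 4.83 = 4.486
L/L_☉ = 10^(−0.4 × 4.486) = 0.01606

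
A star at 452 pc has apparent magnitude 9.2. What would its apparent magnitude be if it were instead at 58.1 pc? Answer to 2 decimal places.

m ≈ 4.75

Flux ∝ 1/d², so Δm = 5 log₁₀(d₂/d₁) = 5 log₁₀(58.1/452) = -4.455
m₂ = m₁ + Δm = 9.2 + (-4.455) = 4.745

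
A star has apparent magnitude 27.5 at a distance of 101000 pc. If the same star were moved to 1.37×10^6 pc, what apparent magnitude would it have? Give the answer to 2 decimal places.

m ≈ 33.16

Flux ∝ 1/d², so Δm = 5 log₁₀(d₂/d₁) = 5 log₁₀(1.37×10^6/101000) = 5.662
m₂ = m₁ + Δm = 27.5 + (5.662) = 33.162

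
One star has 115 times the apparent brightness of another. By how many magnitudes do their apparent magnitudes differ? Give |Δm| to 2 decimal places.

|Δm| ≈ 5.15

Pogson: Δm = −2.5 log₁₀(ratio) = −2.5 log₁₀(115) = −2.5 × 2.0607 = -5.152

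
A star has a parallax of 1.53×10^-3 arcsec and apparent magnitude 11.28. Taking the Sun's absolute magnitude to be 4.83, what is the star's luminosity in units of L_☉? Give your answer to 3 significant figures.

d = 1/p = 1/1.53×10^-3″ = 653.6 pc
M = m − 5 log₁₀ d + 5 = 11.28 − 5·2.8153 + 5 = 2.203
M − M_☉ = 2.203 − 4.83 = -2.627
L/L_☉ = 10^(−0.4 × -2.627) = 11.24

L/L_☉ ≈ 11.2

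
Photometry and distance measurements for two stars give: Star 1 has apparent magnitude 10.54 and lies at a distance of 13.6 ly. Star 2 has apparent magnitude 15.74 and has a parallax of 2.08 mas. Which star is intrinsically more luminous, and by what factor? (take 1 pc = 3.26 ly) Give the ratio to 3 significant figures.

Star 1: d = 13.6 ly / 3.26 = 4.172 pc
Star 1: M = m − 5 log₁₀ d + 5 = 10.54 − 5·0.6203 + 5 = 12.438
Star 2: p = 2.08 mas = 2.08×10^-3″ → d = 1/p = 480.8 pc
Star 2: M = m − 5 log₁₀ d + 5 = 15.74 − 5·2.6819 + 5 = 7.330
ΔM = M_1 − M_2 = 12.438 − (7.330) = 5.108; smaller M is more luminous → Star 2.
L ratio = 10^(0.4 |ΔM|) = 10^2.043 = 110.5

Star 2 is more luminous, by a factor of 110.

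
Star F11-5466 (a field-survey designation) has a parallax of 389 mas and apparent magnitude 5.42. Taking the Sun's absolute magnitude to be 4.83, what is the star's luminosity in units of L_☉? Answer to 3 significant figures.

L/L_☉ ≈ 0.0384

d = 1/p = 1000/389 mas = 2.571 pc
M = m − 5 log₁₀ d + 5 = 5.42 − 5·0.4101 + 5 = 8.370
M − M_☉ = 8.370 − 4.83 = 3.540
L/L_☉ = 10^(−0.4 × 3.540) = 0.03838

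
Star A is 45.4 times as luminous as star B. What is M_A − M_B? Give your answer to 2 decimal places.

Pogson: ΔM = −2.5 log₁₀(ratio) = −2.5 log₁₀(45.4) = −2.5 × 1.6571 = -4.143
Star A is brighter, so it has the smaller magnitude: the difference is negative.

M_A − M_B ≈ -4.14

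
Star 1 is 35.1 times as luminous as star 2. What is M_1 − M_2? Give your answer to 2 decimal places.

M_1 − M_2 ≈ -3.86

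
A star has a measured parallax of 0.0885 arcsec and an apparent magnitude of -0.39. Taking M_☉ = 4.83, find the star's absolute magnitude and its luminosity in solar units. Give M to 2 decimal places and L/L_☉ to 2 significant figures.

M ≈ -0.66; L/L_☉ ≈ 160

d = 1/p = 1/0.0885″ = 11.30 pc
M = m − 5 log₁₀ d + 5 = -0.39 − 5·1.0531 + 5 = -0.655
M − M_☉ = -0.655 − 4.83 = -5.485
L/L_☉ = 10^(−0.4 × -5.485) = 156.4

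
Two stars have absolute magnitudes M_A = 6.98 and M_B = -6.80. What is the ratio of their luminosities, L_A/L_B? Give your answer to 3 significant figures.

L_A/L_B ≈ 3.08×10^-6

ΔM = M_A − M_B = 13.78
L_A/L_B = 10^(−0.4 ΔM) = 10^-5.512 = 3.076×10^-6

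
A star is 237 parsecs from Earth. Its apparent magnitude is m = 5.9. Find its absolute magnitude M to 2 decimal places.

5 log₁₀(d/10 pc) = 5 log₁₀(237.0) − 5 = 6.874
M = m − 5 log₁₀(d/10) = 5.9 − 6.874 = -0.974

M ≈ -0.97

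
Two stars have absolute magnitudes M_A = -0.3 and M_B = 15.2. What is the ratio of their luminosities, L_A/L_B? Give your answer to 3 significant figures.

L_A/L_B ≈ 1.58×10^6

ΔM = M_A − M_B = -15.5
L_A/L_B = 10^(−0.4 ΔM) = 10^6.200 = 1.585×10^6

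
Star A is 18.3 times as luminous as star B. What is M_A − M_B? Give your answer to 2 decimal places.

Pogson: ΔM = −2.5 log₁₀(ratio) = −2.5 log₁₀(18.3) = −2.5 × 1.2625 = -3.156
Star A is brighter, so it has the smaller magnitude: the difference is negative.

M_A − M_B ≈ -3.16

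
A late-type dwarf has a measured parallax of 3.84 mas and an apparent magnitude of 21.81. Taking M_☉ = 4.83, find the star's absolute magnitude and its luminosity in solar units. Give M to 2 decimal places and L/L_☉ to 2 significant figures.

d = 1/p = 1000/3.84 mas = 260.4 pc
M = m − 5 log₁₀ d + 5 = 21.81 − 5·2.4157 + 5 = 14.732
M − M_☉ = 14.732 − 4.83 = 9.902
L/L_☉ = 10^(−0.4 × 9.902) = 1.095×10^-4

M ≈ 14.73; L/L_☉ ≈ 1.1×10^-4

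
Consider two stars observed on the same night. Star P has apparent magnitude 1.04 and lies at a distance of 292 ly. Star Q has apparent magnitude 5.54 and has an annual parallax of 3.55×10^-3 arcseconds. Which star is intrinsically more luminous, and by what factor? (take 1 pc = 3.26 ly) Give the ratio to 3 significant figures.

Star P: d = 292 ly / 3.26 = 89.57 pc
Star P: M = m − 5 log₁₀ d + 5 = 1.04 − 5·1.9522 + 5 = -3.721
Star Q: d = 1/p = 1/3.55×10^-3″ = 281.7 pc
Star Q: M = m − 5 log₁₀ d + 5 = 5.54 − 5·2.4498 + 5 = -1.709
ΔM = M_P − M_Q = -3.721 − (-1.709) = -2.012; smaller M is more luminous → Star P.
L ratio = 10^(0.4 |ΔM|) = 10^0.805 = 6.380

Star P is more luminous, by a factor of 6.38.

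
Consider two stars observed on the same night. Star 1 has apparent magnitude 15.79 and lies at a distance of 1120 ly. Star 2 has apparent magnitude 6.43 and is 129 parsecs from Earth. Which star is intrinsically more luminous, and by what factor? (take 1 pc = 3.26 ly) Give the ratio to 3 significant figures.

Star 2 is more luminous, by a factor of 782.

Star 1: d = 1120 ly / 3.26 = 343.6 pc
Star 1: M = m − 5 log₁₀ d + 5 = 15.79 − 5·2.5360 + 5 = 8.110
Star 2: M = m − 5 log₁₀ d + 5 = 6.43 − 5·2.1106 + 5 = 0.877
ΔM = M_1 − M_2 = 8.110 − (0.877) = 7.233; smaller M is more luminous → Star 2.
L ratio = 10^(0.4 |ΔM|) = 10^2.893 = 781.9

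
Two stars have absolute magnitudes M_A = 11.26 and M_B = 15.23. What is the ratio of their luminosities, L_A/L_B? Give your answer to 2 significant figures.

ΔM = M_A − M_B = -3.97
L_A/L_B = 10^(−0.4 ΔM) = 10^1.588 = 38.73

L_A/L_B ≈ 39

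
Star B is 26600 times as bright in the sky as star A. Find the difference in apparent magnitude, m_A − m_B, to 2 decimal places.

m_A − m_B ≈ 11.06

Pogson: Δm = −2.5 log₁₀(ratio) = −2.5 log₁₀(26600) = −2.5 × 4.4249 = -11.062
Star B is brighter so has the smaller magnitude: m_A − m_B is positive.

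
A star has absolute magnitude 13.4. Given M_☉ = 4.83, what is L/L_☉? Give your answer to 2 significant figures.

L/L_☉ ≈ 3.7×10^-4

M − M_☉ = 13.4 − 4.83 = 8.570
L/L_☉ = 10^(−0.4 (M − M_☉)) = 10^-3.428 = 3.733×10^-4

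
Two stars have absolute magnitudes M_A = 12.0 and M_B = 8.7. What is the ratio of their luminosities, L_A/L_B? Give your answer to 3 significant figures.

ΔM = M_A − M_B = 3.3
L_A/L_B = 10^(−0.4 ΔM) = 10^-1.320 = 0.04786

L_A/L_B ≈ 0.0479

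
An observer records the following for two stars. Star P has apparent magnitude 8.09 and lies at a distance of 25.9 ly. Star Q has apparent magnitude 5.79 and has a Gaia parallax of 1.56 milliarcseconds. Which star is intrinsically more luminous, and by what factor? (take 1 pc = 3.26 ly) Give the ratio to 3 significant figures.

Star Q is more luminous, by a factor of 54100.

Star P: d = 25.9 ly / 3.26 = 7.945 pc
Star P: M = m − 5 log₁₀ d + 5 = 8.09 − 5·0.9001 + 5 = 8.590
Star Q: p = 1.56 mas = 1.56×10^-3″ → d = 1/p = 641.0 pc
Star Q: M = m − 5 log₁₀ d + 5 = 5.79 − 5·2.8069 + 5 = -3.244
ΔM = M_P − M_Q = 8.590 − (-3.244) = 11.834; smaller M is more luminous → Star Q.
L ratio = 10^(0.4 |ΔM|) = 10^4.734 = 54150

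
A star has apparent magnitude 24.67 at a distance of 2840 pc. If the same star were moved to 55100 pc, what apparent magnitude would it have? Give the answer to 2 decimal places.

Flux ∝ 1/d², so Δm = 5 log₁₀(d₂/d₁) = 5 log₁₀(55100/2840) = 6.439
m₂ = m₁ + Δm = 24.67 + (6.439) = 31.109

m ≈ 31.11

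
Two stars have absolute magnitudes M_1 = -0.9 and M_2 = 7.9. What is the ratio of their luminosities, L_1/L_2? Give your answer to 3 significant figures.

ΔM = M_1 − M_2 = -8.8
L_1/L_2 = 10^(−0.4 ΔM) = 10^3.520 = 3311

L_1/L_2 ≈ 3310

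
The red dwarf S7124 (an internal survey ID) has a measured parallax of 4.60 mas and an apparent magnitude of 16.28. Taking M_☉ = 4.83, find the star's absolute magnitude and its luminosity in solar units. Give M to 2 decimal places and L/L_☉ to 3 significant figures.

M ≈ 9.59; L/L_☉ ≈ 0.0124

d = 1/p = 1000/4.60 mas = 217.4 pc
M = m − 5 log₁₀ d + 5 = 16.28 − 5·2.3372 + 5 = 9.594
M − M_☉ = 9.594 − 4.83 = 4.764
L/L_☉ = 10^(−0.4 × 4.764) = 0.01243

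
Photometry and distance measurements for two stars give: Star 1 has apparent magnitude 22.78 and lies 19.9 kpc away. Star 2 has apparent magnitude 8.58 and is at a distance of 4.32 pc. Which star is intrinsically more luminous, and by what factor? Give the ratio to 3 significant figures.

Star 1: d = 19.9 kpc = 19900 pc
Star 1: M = m − 5 log₁₀ d + 5 = 22.78 − 5·4.2989 + 5 = 6.286
Star 2: M = m − 5 log₁₀ d + 5 = 8.58 − 5·0.6355 + 5 = 10.403
ΔM = M_1 − M_2 = 6.286 − (10.403) = -4.117; smaller M is more luminous → Star 1.
L ratio = 10^(0.4 |ΔM|) = 10^1.647 = 44.33

Star 1 is more luminous, by a factor of 44.3.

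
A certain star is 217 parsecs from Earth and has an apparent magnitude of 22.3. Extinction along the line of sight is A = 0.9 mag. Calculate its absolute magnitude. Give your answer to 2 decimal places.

5 log₁₀(d/10 pc) = 5 log₁₀(217.0) − 5 = 6.682
M = m − 5 log₁₀(d/10) − A = 22.3 − 6.682 − 0.9 = 14.718

M ≈ 14.72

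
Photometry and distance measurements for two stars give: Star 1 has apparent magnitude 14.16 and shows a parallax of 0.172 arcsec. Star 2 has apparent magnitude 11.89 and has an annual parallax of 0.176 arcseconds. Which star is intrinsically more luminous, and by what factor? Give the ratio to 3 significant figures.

Star 2 is more luminous, by a factor of 7.73.

Star 1: d = 1/p = 1/0.172″ = 5.814 pc
Star 1: M = m − 5 log₁₀ d + 5 = 14.16 − 5·0.7645 + 5 = 15.338
Star 2: d = 1/p = 1/0.176″ = 5.682 pc
Star 2: M = m − 5 log₁₀ d + 5 = 11.89 − 5·0.7545 + 5 = 13.118
ΔM = M_1 − M_2 = 15.338 − (13.118) = 2.220; smaller M is more luminous → Star 2.
L ratio = 10^(0.4 |ΔM|) = 10^0.888 = 7.727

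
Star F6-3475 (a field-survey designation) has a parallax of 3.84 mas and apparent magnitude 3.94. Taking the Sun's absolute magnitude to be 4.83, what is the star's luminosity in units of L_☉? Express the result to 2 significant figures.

L/L_☉ ≈ 1500

d = 1/p = 1000/3.84 mas = 260.4 pc
M = m − 5 log₁₀ d + 5 = 3.94 − 5·2.4157 + 5 = -3.138
M − M_☉ = -3.138 − 4.83 = -7.968
L/L_☉ = 10^(−0.4 × -7.968) = 1539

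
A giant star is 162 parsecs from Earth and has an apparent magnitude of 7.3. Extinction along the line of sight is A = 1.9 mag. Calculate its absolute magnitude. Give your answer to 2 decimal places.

M ≈ -0.65

5 log₁₀(d/10 pc) = 5 log₁₀(162.0) − 5 = 6.048
M = m − 5 log₁₀(d/10) − A = 7.3 − 6.048 − 1.9 = -0.648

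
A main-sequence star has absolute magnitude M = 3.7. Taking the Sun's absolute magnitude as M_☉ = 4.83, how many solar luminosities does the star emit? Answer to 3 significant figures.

M − M_☉ = 3.7 − 4.83 = -1.130
L/L_☉ = 10^(−0.4 (M − M_☉)) = 10^0.452 = 2.831

L/L_☉ ≈ 2.83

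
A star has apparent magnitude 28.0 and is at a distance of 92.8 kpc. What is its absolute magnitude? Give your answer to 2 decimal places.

M ≈ 8.16

d = 92.8 kpc = 92800 pc
5 log₁₀(d/10 pc) = 5 log₁₀(92800) − 5 = 19.838
M = m − 5 log₁₀(d/10) = 28.0 − 19.838 = 8.162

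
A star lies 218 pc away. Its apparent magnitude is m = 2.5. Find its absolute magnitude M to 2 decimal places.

M ≈ -4.19

5 log₁₀(d/10 pc) = 5 log₁₀(218.0) − 5 = 6.692
M = m − 5 log₁₀(d/10) = 2.5 − 6.692 = -4.192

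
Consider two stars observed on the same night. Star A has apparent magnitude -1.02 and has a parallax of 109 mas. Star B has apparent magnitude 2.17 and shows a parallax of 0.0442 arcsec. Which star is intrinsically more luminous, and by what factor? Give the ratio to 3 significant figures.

Star A: p = 109 mas = 0.109″ → d = 1/p = 9.174 pc
Star A: M = m − 5 log₁₀ d + 5 = -1.02 − 5·0.9626 + 5 = -0.833
Star B: d = 1/p = 1/0.0442″ = 22.62 pc
Star B: M = m − 5 log₁₀ d + 5 = 2.17 − 5·1.3546 + 5 = 0.397
ΔM = M_A − M_B = -0.833 − (0.397) = -1.230; smaller M is more luminous → Star A.
L ratio = 10^(0.4 |ΔM|) = 10^0.492 = 3.104

Star A is more luminous, by a factor of 3.10.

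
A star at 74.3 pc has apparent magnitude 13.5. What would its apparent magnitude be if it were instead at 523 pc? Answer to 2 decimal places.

m ≈ 17.74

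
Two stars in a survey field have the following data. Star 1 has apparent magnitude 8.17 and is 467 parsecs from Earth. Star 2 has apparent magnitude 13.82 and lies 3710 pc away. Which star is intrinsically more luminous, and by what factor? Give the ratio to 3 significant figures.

Star 1 is more luminous, by a factor of 2.88.

Star 1: M = m − 5 log₁₀ d + 5 = 8.17 − 5·2.6693 + 5 = -0.177
Star 2: M = m − 5 log₁₀ d + 5 = 13.82 − 5·3.5694 + 5 = 0.973
ΔM = M_1 − M_2 = -0.177 − (0.973) = -1.150; smaller M is more luminous → Star 1.
L ratio = 10^(0.4 |ΔM|) = 10^0.460 = 2.883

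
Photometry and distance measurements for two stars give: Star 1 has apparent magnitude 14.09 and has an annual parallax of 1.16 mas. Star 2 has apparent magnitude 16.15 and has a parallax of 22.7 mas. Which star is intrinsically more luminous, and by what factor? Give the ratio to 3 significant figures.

Star 1 is more luminous, by a factor of 2550.

Star 1: p = 1.16 mas = 1.16×10^-3″ → d = 1/p = 862.1 pc
Star 1: M = m − 5 log₁₀ d + 5 = 14.09 − 5·2.9355 + 5 = 4.412
Star 2: p = 22.7 mas = 0.0227″ → d = 1/p = 44.05 pc
Star 2: M = m − 5 log₁₀ d + 5 = 16.15 − 5·1.6440 + 5 = 12.930
ΔM = M_1 − M_2 = 4.412 − (12.930) = -8.518; smaller M is more luminous → Star 1.
L ratio = 10^(0.4 |ΔM|) = 10^3.407 = 2553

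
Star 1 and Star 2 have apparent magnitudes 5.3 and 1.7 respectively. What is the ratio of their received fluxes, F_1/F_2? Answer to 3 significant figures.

F_1/F_2 ≈ 0.0363

Magnitude difference = 3.6
Flux ratio = 10^(−0.4 Δm) = 10^(−0.4 × 3.6) = 10^-1.440 = 0.03631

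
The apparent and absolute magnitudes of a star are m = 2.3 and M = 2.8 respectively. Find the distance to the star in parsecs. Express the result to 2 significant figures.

d ≈ 7.9 pc

μ = m − M = -0.500
m − M = 5 log₁₀ d − 5
log₁₀ d = (m − M)/5 + 1 = 0.9000
d = 10^0.9000 = 7.943 pc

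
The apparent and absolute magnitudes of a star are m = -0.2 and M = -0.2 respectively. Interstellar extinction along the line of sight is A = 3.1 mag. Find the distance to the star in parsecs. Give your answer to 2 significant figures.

d ≈ 2.4 pc

m − M = 5 log₁₀(d/10 pc) + A  ⇒  -0.2 − (-0.2) − 3.1 = 5 log₁₀(d/10)
-3.100 = 5 log₁₀(d/10)
log₁₀ d = (m − M − A)/5 + 1 = 0.3800
d = 10^0.3800 = 2.399 pc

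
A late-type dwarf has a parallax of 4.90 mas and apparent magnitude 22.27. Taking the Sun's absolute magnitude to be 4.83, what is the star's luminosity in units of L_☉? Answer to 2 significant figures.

d = 1/p = 1000/4.90 mas = 204.1 pc
M = m − 5 log₁₀ d + 5 = 22.27 − 5·2.3098 + 5 = 15.721
M − M_☉ = 15.721 − 4.83 = 10.891
L/L_☉ = 10^(−0.4 × 10.891) = 4.402×10^-5

L/L_☉ ≈ 4.4×10^-5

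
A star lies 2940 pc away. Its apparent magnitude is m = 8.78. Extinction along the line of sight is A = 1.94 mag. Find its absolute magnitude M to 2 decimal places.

5 log₁₀(d/10 pc) = 5 log₁₀(2940) − 5 = 12.342
M = m − 5 log₁₀(d/10) − A = 8.78 − 12.342 − 1.94 = -5.502

M ≈ -5.50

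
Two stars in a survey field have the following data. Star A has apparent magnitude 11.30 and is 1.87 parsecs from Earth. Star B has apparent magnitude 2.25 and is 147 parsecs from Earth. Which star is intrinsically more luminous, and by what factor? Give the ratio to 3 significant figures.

Star B is more luminous, by a factor of 2.58×10^7.

Star A: M = m − 5 log₁₀ d + 5 = 11.30 − 5·0.2718 + 5 = 14.941
Star B: M = m − 5 log₁₀ d + 5 = 2.25 − 5·2.1673 + 5 = -3.587
ΔM = M_A − M_B = 14.941 − (-3.587) = 18.527; smaller M is more luminous → Star B.
L ratio = 10^(0.4 |ΔM|) = 10^7.411 = 2.576×10^7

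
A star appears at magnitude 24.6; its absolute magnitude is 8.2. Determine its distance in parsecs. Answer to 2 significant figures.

d ≈ 19000 pc

μ = m − M = 16.400
m − M = 5 log₁₀ d − 5
log₁₀ d = (m − M)/5 + 1 = 4.2800
d = 10^4.2800 = 19050 pc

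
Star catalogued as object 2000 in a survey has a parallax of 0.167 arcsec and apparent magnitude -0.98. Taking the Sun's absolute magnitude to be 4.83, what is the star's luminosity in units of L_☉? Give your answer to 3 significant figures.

d = 1/p = 1/0.167″ = 5.988 pc
M = m − 5 log₁₀ d + 5 = -0.98 − 5·0.7773 + 5 = 0.134
M − M_☉ = 0.134 − 4.83 = -4.696
L/L_☉ = 10^(−0.4 × -4.696) = 75.61

L/L_☉ ≈ 75.6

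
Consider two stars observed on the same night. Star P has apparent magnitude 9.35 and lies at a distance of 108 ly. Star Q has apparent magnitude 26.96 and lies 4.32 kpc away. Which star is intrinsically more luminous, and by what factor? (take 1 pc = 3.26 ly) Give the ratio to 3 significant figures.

Star P: d = 108 ly / 3.26 = 33.13 pc
Star P: M = m − 5 log₁₀ d + 5 = 9.35 − 5·1.5202 + 5 = 6.749
Star Q: d = 4.32 kpc = 4320 pc
Star Q: M = m − 5 log₁₀ d + 5 = 26.96 − 5·3.6355 + 5 = 13.783
ΔM = M_P − M_Q = 6.749 − (13.783) = -7.034; smaller M is more luminous → Star P.
L ratio = 10^(0.4 |ΔM|) = 10^2.813 = 650.8

Star P is more luminous, by a factor of 651.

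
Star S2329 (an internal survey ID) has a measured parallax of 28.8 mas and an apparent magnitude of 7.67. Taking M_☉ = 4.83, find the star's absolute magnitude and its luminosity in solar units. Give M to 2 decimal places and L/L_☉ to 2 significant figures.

d = 1/p = 1000/28.8 mas = 34.72 pc
M = m − 5 log₁₀ d + 5 = 7.67 − 5·1.5406 + 5 = 4.967
M − M_☉ = 4.967 − 4.83 = 0.137
L/L_☉ = 10^(−0.4 × 0.137) = 0.8815

M ≈ 4.97; L/L_☉ ≈ 0.88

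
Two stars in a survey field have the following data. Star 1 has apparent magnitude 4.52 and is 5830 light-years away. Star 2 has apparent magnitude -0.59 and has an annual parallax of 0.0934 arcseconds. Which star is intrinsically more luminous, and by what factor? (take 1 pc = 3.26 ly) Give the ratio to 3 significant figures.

Star 1: d = 5830 ly / 3.26 = 1788 pc
Star 1: M = m − 5 log₁₀ d + 5 = 4.52 − 5·3.2525 + 5 = -6.742
Star 2: d = 1/p = 1/0.0934″ = 10.71 pc
Star 2: M = m − 5 log₁₀ d + 5 = -0.59 − 5·1.0297 + 5 = -0.738
ΔM = M_1 − M_2 = -6.742 − (-0.738) = -6.004; smaller M is more luminous → Star 1.
L ratio = 10^(0.4 |ΔM|) = 10^2.402 = 252.1

Star 1 is more luminous, by a factor of 252.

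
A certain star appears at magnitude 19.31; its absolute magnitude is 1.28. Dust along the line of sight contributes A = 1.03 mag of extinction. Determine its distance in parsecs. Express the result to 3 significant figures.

m − M = 5 log₁₀(d/10 pc) + A  ⇒  19.31 − (1.28) − 1.03 = 5 log₁₀(d/10)
17.000 = 5 log₁₀(d/10)
log₁₀ d = (m − M − A)/5 + 1 = 4.4000
d = 10^4.4000 = 25120 pc

d ≈ 25100 pc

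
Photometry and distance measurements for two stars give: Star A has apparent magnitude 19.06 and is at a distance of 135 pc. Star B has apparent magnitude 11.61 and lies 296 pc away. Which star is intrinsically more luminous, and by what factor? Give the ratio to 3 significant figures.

Star B is more luminous, by a factor of 4590.

Star A: M = m − 5 log₁₀ d + 5 = 19.06 − 5·2.1303 + 5 = 13.408
Star B: M = m − 5 log₁₀ d + 5 = 11.61 − 5·2.4713 + 5 = 4.254
ΔM = M_A − M_B = 13.408 − (4.254) = 9.155; smaller M is more luminous → Star B.
L ratio = 10^(0.4 |ΔM|) = 10^3.662 = 4591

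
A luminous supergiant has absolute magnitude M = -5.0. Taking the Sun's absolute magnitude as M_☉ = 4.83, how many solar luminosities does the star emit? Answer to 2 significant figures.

M − M_☉ = -5.0 − 4.83 = -9.830
L/L_☉ = 10^(−0.4 (M − M_☉)) = 10^3.932 = 8551

L/L_☉ ≈ 8600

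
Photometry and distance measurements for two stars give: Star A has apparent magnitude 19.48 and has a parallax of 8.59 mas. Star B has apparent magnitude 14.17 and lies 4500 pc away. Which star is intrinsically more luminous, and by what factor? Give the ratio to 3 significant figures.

Star A: p = 8.59 mas = 8.59×10^-3″ → d = 1/p = 116.4 pc
Star A: M = m − 5 log₁₀ d + 5 = 19.48 − 5·2.0660 + 5 = 14.150
Star B: M = m − 5 log₁₀ d + 5 = 14.17 − 5·3.6532 + 5 = 0.904
ΔM = M_A − M_B = 14.150 − (0.904) = 13.246; smaller M is more luminous → Star B.
L ratio = 10^(0.4 |ΔM|) = 10^5.298 = 198800

Star B is more luminous, by a factor of 199000.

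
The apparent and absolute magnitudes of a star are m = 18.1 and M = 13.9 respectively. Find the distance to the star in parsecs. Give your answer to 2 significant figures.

d ≈ 69 pc

μ = m − M = 4.200
m − M = 5 log₁₀ d − 5
log₁₀ d = (m − M)/5 + 1 = 1.8400
d = 10^1.8400 = 69.18 pc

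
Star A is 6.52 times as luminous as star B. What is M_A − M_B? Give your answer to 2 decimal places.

Pogson: ΔM = −2.5 log₁₀(ratio) = −2.5 log₁₀(6.52) = −2.5 × 0.8142 = -2.036
Star A is brighter, so it has the smaller magnitude: the difference is negative.

M_A − M_B ≈ -2.04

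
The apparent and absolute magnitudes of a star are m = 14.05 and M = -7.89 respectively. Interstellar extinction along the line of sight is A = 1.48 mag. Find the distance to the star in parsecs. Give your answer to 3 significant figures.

m − M = 5 log₁₀(d/10 pc) + A  ⇒  14.05 − (-7.89) − 1.48 = 5 log₁₀(d/10)
20.460 = 5 log₁₀(d/10)
log₁₀ d = (m − M − A)/5 + 1 = 5.0920
d = 10^5.0920 = 123600 pc

d ≈ 124000 pc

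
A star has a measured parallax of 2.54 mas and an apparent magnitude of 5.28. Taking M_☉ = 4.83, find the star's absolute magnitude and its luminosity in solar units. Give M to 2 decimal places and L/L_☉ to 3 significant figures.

M ≈ -2.70; L/L_☉ ≈ 1020

d = 1/p = 1000/2.54 mas = 393.7 pc
M = m − 5 log₁₀ d + 5 = 5.28 − 5·2.5952 + 5 = -2.696
M − M_☉ = -2.696 − 4.83 = -7.526
L/L_☉ = 10^(−0.4 × -7.526) = 1024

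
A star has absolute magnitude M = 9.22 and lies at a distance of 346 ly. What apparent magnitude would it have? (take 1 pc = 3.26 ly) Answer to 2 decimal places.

m ≈ 14.35

d = 346 ly / 3.26 = 106.1 pc
m = M + 5 log₁₀ d − 5 = 9.22 + 5·2.0259 − 5 = 14.349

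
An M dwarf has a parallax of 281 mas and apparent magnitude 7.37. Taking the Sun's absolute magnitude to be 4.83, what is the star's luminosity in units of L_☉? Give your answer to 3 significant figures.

d = 1/p = 1000/281 mas = 3.559 pc
M = m − 5 log₁₀ d + 5 = 7.37 − 5·0.5513 + 5 = 9.614
M − M_☉ = 9.614 − 4.83 = 4.784
L/L_☉ = 10^(−0.4 × 4.784) = 0.01221

L/L_☉ ≈ 0.0122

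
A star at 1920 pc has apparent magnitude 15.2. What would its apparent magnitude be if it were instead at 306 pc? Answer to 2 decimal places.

m ≈ 11.21

Flux ∝ 1/d², so Δm = 5 log₁₀(d₂/d₁) = 5 log₁₀(306/1920) = -3.988
m₂ = m₁ + Δm = 15.2 + (-3.988) = 11.212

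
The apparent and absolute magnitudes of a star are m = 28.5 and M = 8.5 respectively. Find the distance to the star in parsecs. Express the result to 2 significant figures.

μ = m − M = 20.000
m − M = 5 log₁₀ d − 5
log₁₀ d = (m − M)/5 + 1 = 5.0000
d = 10^5.0000 = 100000 pc

d ≈ 100000 pc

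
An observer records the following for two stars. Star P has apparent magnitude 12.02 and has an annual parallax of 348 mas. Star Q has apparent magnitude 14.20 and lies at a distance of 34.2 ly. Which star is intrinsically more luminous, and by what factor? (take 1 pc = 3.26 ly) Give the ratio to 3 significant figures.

Star Q is more luminous, by a factor of 1.79.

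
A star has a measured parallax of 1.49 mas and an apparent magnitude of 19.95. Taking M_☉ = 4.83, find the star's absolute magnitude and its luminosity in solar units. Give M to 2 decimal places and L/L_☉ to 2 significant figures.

M ≈ 10.82; L/L_☉ ≈ 4.0×10^-3

d = 1/p = 1000/1.49 mas = 671.1 pc
M = m − 5 log₁₀ d + 5 = 19.95 − 5·2.8268 + 5 = 10.816
M − M_☉ = 10.816 − 4.83 = 5.986
L/L_☉ = 10^(−0.4 × 5.986) = 4.033×10^-3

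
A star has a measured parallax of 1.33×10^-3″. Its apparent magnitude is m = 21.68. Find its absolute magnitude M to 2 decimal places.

d = 1/p = 1/1.33×10^-3″ = 751.9 pc
5 log₁₀(d/10 pc) = 5 log₁₀(751.9) − 5 = 9.381
M = m − 5 log₁₀(d/10) = 21.68 − 9.381 = 12.299

M ≈ 12.30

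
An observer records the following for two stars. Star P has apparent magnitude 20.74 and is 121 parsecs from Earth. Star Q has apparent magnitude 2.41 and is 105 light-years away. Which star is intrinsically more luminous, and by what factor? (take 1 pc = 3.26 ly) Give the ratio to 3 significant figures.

Star P: M = m − 5 log₁₀ d + 5 = 20.74 − 5·2.0828 + 5 = 15.326
Star Q: d = 105 ly / 3.26 = 32.21 pc
Star Q: M = m − 5 log₁₀ d + 5 = 2.41 − 5·1.5080 + 5 = -0.130
ΔM = M_P − M_Q = 15.326 − (-0.130) = 15.456; smaller M is more luminous → Star Q.
L ratio = 10^(0.4 |ΔM|) = 10^6.182 = 1.522×10^6

Star Q is more luminous, by a factor of 1.52×10^6.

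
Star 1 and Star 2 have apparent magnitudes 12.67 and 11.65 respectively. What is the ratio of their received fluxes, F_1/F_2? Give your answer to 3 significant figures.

Δm = 12.67 − (11.65) = 1.02
Flux ratio = 10^(−0.4 Δm) = 10^(−0.4 × 1.02) = 10^-0.408 = 0.3908

F_1/F_2 ≈ 0.391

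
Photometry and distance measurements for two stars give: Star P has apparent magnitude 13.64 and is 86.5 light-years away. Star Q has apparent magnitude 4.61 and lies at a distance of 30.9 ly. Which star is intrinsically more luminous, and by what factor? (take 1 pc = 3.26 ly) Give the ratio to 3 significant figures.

Star Q is more luminous, by a factor of 522.

Star P: d = 86.5 ly / 3.26 = 26.53 pc
Star P: M = m − 5 log₁₀ d + 5 = 13.64 − 5·1.4238 + 5 = 11.521
Star Q: d = 30.9 ly / 3.26 = 9.479 pc
Star Q: M = m − 5 log₁₀ d + 5 = 4.61 − 5·0.9767 + 5 = 4.726
ΔM = M_P − M_Q = 11.521 − (4.726) = 6.795; smaller M is more luminous → Star Q.
L ratio = 10^(0.4 |ΔM|) = 10^2.718 = 522.3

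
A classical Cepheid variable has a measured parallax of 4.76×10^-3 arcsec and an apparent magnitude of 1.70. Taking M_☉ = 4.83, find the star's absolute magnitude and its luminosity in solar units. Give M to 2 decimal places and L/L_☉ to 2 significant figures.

d = 1/p = 1/4.76×10^-3″ = 210.1 pc
M = m − 5 log₁₀ d + 5 = 1.70 − 5·2.3224 + 5 = -4.912
M − M_☉ = -4.912 − 4.83 = -9.742
L/L_☉ = 10^(−0.4 × -9.742) = 7885

M ≈ -4.91; L/L_☉ ≈ 7900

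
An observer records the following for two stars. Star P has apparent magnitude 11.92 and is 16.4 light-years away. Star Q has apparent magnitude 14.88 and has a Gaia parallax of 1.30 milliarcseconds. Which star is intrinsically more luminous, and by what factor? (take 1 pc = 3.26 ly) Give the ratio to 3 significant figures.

Star Q is more luminous, by a factor of 1530.

Star P: d = 16.4 ly / 3.26 = 5.031 pc
Star P: M = m − 5 log₁₀ d + 5 = 11.92 − 5·0.7016 + 5 = 13.412
Star Q: p = 1.30 mas = 1.30×10^-3″ → d = 1/p = 769.2 pc
Star Q: M = m − 5 log₁₀ d + 5 = 14.88 − 5·2.8861 + 5 = 5.450
ΔM = M_P − M_Q = 13.412 − (5.450) = 7.962; smaller M is more luminous → Star Q.
L ratio = 10^(0.4 |ΔM|) = 10^3.185 = 1531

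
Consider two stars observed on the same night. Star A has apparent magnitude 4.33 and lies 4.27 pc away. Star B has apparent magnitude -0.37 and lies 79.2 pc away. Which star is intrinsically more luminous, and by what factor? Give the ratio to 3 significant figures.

Star A: M = m − 5 log₁₀ d + 5 = 4.33 − 5·0.6304 + 5 = 6.178
Star B: M = m − 5 log₁₀ d + 5 = -0.37 − 5·1.8987 + 5 = -4.864
ΔM = M_A − M_B = 6.178 − (-4.864) = 11.041; smaller M is more luminous → Star B.
L ratio = 10^(0.4 |ΔM|) = 10^4.417 = 26100

Star B is more luminous, by a factor of 26100.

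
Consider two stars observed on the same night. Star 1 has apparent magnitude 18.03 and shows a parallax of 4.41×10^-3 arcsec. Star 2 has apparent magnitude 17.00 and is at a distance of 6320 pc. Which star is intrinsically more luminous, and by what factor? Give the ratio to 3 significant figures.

Star 2 is more luminous, by a factor of 2010.

Star 1: d = 1/p = 1/4.41×10^-3″ = 226.8 pc
Star 1: M = m − 5 log₁₀ d + 5 = 18.03 − 5·2.3556 + 5 = 11.252
Star 2: M = m − 5 log₁₀ d + 5 = 17.00 − 5·3.8007 + 5 = 2.996
ΔM = M_1 − M_2 = 11.252 − (2.996) = 8.256; smaller M is more luminous → Star 2.
L ratio = 10^(0.4 |ΔM|) = 10^3.302 = 2006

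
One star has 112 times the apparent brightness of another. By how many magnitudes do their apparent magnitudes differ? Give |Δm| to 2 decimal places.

Pogson: Δm = −2.5 log₁₀(ratio) = −2.5 log₁₀(112) = −2.5 × 2.0492 = -5.123

|Δm| ≈ 5.12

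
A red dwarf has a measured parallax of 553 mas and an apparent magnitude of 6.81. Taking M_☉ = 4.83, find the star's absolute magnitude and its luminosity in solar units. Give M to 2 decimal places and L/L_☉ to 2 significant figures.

d = 1/p = 1000/553 mas = 1.808 pc
M = m − 5 log₁₀ d + 5 = 6.81 − 5·0.2573 + 5 = 10.524
M − M_☉ = 10.524 − 4.83 = 5.694
L/L_☉ = 10^(−0.4 × 5.694) = 5.279×10^-3

M ≈ 10.52; L/L_☉ ≈ 5.3×10^-3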